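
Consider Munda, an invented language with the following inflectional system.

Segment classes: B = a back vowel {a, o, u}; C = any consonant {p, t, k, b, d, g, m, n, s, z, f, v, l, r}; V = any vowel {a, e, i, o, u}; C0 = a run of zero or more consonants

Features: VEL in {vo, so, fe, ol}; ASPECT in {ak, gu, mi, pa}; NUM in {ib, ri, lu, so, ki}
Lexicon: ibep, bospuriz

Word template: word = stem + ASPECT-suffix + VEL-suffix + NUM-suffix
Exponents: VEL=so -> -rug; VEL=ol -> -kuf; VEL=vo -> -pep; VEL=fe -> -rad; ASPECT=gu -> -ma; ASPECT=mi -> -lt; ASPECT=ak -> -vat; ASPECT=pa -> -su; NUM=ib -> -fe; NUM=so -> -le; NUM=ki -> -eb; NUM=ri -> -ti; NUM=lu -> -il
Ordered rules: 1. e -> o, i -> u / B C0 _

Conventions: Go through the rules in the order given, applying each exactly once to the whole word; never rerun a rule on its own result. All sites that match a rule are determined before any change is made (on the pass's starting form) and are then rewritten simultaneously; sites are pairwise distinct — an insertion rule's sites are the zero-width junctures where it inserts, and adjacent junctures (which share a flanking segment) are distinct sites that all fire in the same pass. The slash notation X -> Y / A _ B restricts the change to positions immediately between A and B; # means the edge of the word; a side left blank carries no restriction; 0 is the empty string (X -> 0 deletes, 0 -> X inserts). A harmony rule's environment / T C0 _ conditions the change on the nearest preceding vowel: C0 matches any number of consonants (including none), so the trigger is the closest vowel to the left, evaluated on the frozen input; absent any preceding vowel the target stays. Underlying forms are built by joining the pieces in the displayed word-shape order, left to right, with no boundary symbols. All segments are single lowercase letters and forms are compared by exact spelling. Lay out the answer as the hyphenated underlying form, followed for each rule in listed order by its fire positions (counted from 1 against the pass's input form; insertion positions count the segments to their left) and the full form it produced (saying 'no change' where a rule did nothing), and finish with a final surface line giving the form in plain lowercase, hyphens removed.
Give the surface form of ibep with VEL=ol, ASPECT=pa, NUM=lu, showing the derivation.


underlying: ibep-su-kuf-il
1. e -> o, i -> u / B C0 _: fires at position(s) 10: ibepsukuful
surface: ibepsukuful


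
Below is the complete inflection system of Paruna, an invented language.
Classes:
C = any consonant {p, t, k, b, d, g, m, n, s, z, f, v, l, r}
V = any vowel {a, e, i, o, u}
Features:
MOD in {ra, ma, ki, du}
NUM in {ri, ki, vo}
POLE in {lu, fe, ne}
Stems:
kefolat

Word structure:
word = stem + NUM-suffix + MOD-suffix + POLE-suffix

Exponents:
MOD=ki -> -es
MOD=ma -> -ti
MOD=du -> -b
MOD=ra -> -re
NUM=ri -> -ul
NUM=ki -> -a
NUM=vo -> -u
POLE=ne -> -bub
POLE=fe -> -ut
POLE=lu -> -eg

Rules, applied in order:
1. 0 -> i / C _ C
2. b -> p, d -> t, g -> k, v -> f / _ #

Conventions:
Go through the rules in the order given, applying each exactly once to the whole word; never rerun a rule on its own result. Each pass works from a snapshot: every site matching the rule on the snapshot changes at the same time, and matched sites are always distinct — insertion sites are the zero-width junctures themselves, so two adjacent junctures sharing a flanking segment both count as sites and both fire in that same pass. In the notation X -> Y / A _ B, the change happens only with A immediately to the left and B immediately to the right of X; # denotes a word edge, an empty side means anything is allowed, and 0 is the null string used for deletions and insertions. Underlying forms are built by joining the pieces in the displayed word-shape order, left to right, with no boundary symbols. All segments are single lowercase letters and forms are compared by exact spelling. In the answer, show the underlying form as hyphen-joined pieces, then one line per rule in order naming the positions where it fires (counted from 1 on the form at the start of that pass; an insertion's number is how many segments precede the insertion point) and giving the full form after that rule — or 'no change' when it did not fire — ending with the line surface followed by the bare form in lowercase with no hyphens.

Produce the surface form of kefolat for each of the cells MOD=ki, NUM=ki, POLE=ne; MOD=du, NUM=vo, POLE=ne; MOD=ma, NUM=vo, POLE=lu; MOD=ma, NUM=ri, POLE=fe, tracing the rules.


cell MOD=ki, NUM=ki, POLE=ne:
underlying: kefolat-a-es-bub
1. 0 -> i / C _ C: inserts after position(s) 10: kefolataesibub
2. b -> p, d -> t, g -> k, v -> f / _ #: fires at position(s) 14: kefolataesibup
surface: kefolataesibup

cell MOD=du, NUM=vo, POLE=ne:
underlying: kefolat-u-b-bub
1. 0 -> i / C _ C: inserts after position(s) 9: kefolatubibub
2. b -> p, d -> t, g -> k, v -> f / _ #: fires at position(s) 13: kefolatubibup
surface: kefolatubibup

cell MOD=ma, NUM=vo, POLE=lu:
underlying: kefolat-u-ti-eg
1. 0 -> i / C _ C: no change
2. b -> p, d -> t, g -> k, v -> f / _ #: fires at position(s) 12: kefolatutiek
surface: kefolatutiek

cell MOD=ma, NUM=ri, POLE=fe:
underlying: kefolat-ul-ti-ut
1. 0 -> i / C _ C: inserts after position(s) 9: kefolatulitiut
2. b -> p, d -> t, g -> k, v -> f / _ #: no change
surface: kefolatulitiut


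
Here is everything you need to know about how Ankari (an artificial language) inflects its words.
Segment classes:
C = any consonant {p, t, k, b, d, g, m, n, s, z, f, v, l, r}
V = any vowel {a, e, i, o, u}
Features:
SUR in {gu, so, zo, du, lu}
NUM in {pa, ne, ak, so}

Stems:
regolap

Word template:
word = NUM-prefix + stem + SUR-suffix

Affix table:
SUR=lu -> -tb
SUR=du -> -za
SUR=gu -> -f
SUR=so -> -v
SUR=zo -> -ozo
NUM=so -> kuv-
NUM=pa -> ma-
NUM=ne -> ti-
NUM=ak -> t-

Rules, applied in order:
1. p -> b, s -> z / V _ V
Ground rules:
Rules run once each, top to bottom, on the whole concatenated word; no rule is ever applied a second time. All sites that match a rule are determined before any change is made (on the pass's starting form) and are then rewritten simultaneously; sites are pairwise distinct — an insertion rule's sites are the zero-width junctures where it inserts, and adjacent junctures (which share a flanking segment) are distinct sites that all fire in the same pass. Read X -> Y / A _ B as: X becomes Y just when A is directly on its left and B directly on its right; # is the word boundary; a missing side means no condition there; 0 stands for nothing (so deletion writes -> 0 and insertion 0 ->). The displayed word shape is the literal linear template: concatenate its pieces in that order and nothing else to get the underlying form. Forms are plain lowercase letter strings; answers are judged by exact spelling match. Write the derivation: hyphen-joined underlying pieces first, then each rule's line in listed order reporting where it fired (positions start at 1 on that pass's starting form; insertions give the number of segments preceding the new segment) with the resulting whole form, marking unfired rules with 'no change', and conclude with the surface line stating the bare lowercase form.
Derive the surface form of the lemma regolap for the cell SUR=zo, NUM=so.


underlying: kuv-regolap-ozo
1. p -> b, s -> z / V _ V: fires at position(s) 10: kuvregolabozo
surface: kuvregolabozo


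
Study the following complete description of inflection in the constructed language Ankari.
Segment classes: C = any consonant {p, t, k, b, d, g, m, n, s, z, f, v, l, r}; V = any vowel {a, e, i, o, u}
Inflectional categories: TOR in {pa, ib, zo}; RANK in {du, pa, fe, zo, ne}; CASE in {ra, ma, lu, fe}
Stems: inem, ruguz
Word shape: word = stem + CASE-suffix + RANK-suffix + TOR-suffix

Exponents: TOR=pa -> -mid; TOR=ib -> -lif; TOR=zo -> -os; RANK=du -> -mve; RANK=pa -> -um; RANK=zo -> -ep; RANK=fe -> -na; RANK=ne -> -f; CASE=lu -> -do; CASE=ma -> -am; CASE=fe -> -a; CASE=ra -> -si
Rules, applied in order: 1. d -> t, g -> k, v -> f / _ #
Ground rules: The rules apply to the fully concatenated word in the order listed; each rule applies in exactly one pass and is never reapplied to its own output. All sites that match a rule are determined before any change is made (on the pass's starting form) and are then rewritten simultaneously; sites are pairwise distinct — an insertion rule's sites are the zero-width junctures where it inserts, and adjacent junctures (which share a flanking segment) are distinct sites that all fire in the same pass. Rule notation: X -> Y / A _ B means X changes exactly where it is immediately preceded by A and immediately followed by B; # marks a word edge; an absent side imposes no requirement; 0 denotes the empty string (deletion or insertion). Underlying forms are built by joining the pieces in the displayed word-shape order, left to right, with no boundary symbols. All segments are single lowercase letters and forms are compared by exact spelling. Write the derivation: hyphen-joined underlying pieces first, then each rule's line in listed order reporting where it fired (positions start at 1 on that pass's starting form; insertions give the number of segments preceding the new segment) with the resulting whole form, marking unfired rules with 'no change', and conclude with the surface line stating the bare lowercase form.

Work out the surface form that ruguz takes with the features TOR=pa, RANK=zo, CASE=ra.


underlying: ruguz-si-ep-mid
1. d -> t, g -> k, v -> f / _ #: fires at position(s) 12: ruguzsiepmit
surface: ruguzsiepmit


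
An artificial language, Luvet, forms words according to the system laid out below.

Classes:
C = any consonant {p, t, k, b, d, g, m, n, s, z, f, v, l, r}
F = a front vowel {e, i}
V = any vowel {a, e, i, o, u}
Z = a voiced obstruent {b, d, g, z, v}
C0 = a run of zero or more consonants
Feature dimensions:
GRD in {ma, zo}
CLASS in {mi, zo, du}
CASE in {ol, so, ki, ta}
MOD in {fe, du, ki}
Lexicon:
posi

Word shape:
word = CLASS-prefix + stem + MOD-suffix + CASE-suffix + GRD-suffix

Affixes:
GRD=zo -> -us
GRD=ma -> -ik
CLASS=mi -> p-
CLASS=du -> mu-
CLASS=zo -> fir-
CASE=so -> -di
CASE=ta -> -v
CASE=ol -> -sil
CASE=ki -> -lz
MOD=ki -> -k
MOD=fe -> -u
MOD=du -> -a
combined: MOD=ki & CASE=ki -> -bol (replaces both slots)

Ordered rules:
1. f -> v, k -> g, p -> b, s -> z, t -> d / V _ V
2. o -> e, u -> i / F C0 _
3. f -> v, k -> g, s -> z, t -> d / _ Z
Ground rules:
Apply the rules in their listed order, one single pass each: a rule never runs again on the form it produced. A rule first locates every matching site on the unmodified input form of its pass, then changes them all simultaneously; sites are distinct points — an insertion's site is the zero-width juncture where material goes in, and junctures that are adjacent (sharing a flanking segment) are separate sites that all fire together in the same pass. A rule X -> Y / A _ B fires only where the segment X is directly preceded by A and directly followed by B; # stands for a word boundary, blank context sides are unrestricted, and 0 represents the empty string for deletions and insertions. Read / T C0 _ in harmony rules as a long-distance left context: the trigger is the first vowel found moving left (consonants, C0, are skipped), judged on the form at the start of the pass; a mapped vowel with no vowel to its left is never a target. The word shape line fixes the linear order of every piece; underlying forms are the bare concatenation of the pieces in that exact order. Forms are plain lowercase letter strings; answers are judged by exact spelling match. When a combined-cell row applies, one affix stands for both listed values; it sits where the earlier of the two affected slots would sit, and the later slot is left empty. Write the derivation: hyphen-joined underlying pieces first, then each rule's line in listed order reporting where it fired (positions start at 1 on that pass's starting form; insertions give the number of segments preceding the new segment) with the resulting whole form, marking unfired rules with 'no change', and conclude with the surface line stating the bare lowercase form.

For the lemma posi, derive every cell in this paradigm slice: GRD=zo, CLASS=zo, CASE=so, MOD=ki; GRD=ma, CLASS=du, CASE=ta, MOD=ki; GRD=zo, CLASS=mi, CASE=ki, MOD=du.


cell GRD=zo, CLASS=zo, CASE=so, MOD=ki:
underlying: fir-posi-k-di-us
1. f -> v, k -> g, p -> b, s -> z, t -> d / V _ V: fires at position(s) 6: firpozikdius
2. o -> e, u -> i / F C0 _: fires at position(s) 5, 11: firpezikdiis
3. f -> v, k -> g, s -> z, t -> d / _ Z: fires at position(s) 8: firpezigdiis
surface: firpezigdiis

cell GRD=ma, CLASS=du, CASE=ta, MOD=ki:
underlying: mu-posi-k-v-ik
1. f -> v, k -> g, p -> b, s -> z, t -> d / V _ V: fires at position(s) 3, 5: mubozikvik
2. o -> e, u -> i / F C0 _: no change
3. f -> v, k -> g, s -> z, t -> d / _ Z: fires at position(s) 7: mubozigvik
surface: mubozigvik

cell GRD=zo, CLASS=mi, CASE=ki, MOD=du:
underlying: p-posi-a-lz-us
1. f -> v, k -> g, p -> b, s -> z, t -> d / V _ V: fires at position(s) 4: ppozialzus
2. o -> e, u -> i / F C0 _: no change
3. f -> v, k -> g, s -> z, t -> d / _ Z: no change
surface: ppozialzus


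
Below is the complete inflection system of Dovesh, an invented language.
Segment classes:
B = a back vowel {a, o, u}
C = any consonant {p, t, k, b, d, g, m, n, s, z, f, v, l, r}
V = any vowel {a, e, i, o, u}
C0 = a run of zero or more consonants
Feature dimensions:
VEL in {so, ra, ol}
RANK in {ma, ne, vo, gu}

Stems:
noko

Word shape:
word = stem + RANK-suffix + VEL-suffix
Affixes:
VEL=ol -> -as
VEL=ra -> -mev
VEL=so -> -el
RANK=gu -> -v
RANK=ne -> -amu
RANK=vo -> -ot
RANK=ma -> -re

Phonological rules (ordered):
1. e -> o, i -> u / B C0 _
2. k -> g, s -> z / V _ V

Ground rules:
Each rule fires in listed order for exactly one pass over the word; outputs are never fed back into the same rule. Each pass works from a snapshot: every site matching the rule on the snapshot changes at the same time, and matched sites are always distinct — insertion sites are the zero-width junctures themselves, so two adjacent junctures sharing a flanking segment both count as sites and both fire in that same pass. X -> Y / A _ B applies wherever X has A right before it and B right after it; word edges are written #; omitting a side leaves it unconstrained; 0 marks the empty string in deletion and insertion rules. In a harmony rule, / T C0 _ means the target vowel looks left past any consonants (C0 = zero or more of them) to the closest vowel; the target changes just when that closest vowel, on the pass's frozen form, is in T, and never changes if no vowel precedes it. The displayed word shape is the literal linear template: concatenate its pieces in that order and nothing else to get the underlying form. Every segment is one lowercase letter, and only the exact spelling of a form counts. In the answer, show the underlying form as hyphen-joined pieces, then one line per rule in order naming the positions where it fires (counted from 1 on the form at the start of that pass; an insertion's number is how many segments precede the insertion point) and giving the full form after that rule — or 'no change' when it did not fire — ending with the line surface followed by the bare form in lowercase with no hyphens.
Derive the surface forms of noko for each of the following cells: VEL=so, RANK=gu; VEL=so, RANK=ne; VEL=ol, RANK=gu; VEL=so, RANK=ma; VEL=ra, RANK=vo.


cell VEL=so, RANK=gu:
underlying: noko-v-el
1. e -> o, i -> u / B C0 _: fires at position(s) 6: nokovol
2. k -> g, s -> z / V _ V: fires at position(s) 3: nogovol
surface: nogovol

cell VEL=so, RANK=ne:
underlying: noko-amu-el
1. e -> o, i -> u / B C0 _: fires at position(s) 8: nokoamuol
2. k -> g, s -> z / V _ V: fires at position(s) 3: nogoamuol
surface: nogoamuol

cell VEL=ol, RANK=gu:
underlying: noko-v-as
1. e -> o, i -> u / B C0 _: no change
2. k -> g, s -> z / V _ V: fires at position(s) 3: nogovas
surface: nogovas

cell VEL=so, RANK=ma:
underlying: noko-re-el
1. e -> o, i -> u / B C0 _: fires at position(s) 6: nokoroel
2. k -> g, s -> z / V _ V: fires at position(s) 3: nogoroel
surface: nogoroel

cell VEL=ra, RANK=vo:
underlying: noko-ot-mev
1. e -> o, i -> u / B C0 _: fires at position(s) 8: nokootmov
2. k -> g, s -> z / V _ V: fires at position(s) 3: nogootmov
surface: nogootmov


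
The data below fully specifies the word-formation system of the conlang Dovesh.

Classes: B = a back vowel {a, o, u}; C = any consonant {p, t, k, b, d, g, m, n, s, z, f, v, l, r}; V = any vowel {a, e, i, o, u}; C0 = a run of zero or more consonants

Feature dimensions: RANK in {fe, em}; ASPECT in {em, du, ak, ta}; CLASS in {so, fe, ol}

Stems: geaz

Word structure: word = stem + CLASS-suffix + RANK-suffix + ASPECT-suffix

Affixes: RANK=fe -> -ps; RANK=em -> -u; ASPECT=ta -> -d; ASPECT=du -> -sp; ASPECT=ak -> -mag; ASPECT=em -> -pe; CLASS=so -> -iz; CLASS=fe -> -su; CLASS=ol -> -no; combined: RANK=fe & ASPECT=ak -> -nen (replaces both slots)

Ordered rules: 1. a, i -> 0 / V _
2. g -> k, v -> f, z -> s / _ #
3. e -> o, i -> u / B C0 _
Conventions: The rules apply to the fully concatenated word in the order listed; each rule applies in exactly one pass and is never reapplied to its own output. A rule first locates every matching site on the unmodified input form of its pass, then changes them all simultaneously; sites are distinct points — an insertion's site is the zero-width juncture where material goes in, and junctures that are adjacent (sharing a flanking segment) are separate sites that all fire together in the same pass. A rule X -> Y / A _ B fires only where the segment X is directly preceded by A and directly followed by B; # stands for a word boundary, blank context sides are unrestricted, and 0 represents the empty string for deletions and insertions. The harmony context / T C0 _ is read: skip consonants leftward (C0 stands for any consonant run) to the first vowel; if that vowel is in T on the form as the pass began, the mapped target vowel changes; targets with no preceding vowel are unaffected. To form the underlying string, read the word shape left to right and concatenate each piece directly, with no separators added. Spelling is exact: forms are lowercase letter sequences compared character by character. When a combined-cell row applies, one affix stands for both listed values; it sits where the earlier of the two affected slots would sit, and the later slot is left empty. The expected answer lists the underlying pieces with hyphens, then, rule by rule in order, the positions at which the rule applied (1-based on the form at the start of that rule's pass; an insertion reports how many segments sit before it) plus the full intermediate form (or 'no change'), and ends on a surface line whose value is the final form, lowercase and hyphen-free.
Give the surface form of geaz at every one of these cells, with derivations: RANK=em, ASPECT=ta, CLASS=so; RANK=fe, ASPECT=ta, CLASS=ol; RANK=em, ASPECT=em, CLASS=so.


cell RANK=em, ASPECT=ta, CLASS=so:
underlying: geaz-iz-u-d
1. a, i -> 0 / V _: fires at position(s) 3: gezizud
2. g -> k, v -> f, z -> s / _ #: no change
3. e -> o, i -> u / B C0 _: no change
surface: gezizud

cell RANK=fe, ASPECT=ta, CLASS=ol:
underlying: geaz-no-ps-d
1. a, i -> 0 / V _: fires at position(s) 3: geznopsd
2. g -> k, v -> f, z -> s / _ #: no change
3. e -> o, i -> u / B C0 _: no change
surface: geznopsd

cell RANK=em, ASPECT=em, CLASS=so:
underlying: geaz-iz-u-pe
1. a, i -> 0 / V _: fires at position(s) 3: gezizupe
2. g -> k, v -> f, z -> s / _ #: no change
3. e -> o, i -> u / B C0 _: fires at position(s) 8: gezizupo
surface: gezizupo


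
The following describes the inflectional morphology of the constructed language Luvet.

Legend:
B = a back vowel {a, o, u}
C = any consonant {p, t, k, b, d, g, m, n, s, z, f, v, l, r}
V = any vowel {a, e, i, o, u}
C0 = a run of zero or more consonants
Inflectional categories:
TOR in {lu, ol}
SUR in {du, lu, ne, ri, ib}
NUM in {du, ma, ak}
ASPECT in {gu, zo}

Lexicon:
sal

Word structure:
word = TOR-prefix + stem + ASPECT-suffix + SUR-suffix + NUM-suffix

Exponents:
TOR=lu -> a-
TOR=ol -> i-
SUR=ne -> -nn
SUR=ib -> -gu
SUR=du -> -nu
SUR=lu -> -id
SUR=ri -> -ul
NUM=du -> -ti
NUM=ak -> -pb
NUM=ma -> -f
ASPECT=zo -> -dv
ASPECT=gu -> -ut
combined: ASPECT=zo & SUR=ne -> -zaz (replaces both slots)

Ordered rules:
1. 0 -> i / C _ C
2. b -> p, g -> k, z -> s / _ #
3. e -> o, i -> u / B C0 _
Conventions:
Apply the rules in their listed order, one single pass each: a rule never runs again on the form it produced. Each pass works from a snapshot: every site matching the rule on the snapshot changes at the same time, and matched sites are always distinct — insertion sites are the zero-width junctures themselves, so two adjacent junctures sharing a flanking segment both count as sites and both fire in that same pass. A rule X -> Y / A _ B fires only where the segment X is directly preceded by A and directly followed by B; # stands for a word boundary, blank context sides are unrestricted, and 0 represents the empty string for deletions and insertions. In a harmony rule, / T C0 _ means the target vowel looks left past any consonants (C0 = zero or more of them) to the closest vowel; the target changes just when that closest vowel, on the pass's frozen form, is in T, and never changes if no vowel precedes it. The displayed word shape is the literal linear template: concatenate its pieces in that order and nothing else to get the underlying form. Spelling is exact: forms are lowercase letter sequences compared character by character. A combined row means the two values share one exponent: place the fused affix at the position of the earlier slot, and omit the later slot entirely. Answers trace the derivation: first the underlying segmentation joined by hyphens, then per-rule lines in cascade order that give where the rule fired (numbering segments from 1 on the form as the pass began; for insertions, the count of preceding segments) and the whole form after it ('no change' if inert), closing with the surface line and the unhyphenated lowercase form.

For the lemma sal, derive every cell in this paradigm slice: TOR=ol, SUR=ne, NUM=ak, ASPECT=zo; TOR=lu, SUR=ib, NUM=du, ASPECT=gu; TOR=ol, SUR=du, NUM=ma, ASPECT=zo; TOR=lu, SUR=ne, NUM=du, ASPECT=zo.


cell TOR=ol, SUR=ne, NUM=ak, ASPECT=zo:
underlying: i-sal-zaz-pb
1. 0 -> i / C _ C: inserts after position(s) 4, 7, 8: isalizazipib
2. b -> p, g -> k, z -> s / _ #: fires at position(s) 12: isalizazipip
3. e -> o, i -> u / B C0 _: fires at position(s) 5, 9: isaluzazupip
surface: isaluzazupip

cell TOR=lu, SUR=ib, NUM=du, ASPECT=gu:
underlying: a-sal-ut-gu-ti
1. 0 -> i / C _ C: inserts after position(s) 6: asalutiguti
2. b -> p, g -> k, z -> s / _ #: no change
3. e -> o, i -> u / B C0 _: fires at position(s) 7, 11: asalutugutu
surface: asalutugutu

cell TOR=ol, SUR=du, NUM=ma, ASPECT=zo:
underlying: i-sal-dv-nu-f
1. 0 -> i / C _ C: inserts after position(s) 4, 5, 6: isalidivinuf
2. b -> p, g -> k, z -> s / _ #: no change
3. e -> o, i -> u / B C0 _: fires at position(s) 5: isaludivinuf
surface: isaludivinuf

cell TOR=lu, SUR=ne, NUM=du, ASPECT=zo:
underlying: a-sal-zaz-ti
1. 0 -> i / C _ C: inserts after position(s) 4, 7: asalizaziti
2. b -> p, g -> k, z -> s / _ #: no change
3. e -> o, i -> u / B C0 _: fires at position(s) 5, 9: asaluzazuti
surface: asaluzazuti


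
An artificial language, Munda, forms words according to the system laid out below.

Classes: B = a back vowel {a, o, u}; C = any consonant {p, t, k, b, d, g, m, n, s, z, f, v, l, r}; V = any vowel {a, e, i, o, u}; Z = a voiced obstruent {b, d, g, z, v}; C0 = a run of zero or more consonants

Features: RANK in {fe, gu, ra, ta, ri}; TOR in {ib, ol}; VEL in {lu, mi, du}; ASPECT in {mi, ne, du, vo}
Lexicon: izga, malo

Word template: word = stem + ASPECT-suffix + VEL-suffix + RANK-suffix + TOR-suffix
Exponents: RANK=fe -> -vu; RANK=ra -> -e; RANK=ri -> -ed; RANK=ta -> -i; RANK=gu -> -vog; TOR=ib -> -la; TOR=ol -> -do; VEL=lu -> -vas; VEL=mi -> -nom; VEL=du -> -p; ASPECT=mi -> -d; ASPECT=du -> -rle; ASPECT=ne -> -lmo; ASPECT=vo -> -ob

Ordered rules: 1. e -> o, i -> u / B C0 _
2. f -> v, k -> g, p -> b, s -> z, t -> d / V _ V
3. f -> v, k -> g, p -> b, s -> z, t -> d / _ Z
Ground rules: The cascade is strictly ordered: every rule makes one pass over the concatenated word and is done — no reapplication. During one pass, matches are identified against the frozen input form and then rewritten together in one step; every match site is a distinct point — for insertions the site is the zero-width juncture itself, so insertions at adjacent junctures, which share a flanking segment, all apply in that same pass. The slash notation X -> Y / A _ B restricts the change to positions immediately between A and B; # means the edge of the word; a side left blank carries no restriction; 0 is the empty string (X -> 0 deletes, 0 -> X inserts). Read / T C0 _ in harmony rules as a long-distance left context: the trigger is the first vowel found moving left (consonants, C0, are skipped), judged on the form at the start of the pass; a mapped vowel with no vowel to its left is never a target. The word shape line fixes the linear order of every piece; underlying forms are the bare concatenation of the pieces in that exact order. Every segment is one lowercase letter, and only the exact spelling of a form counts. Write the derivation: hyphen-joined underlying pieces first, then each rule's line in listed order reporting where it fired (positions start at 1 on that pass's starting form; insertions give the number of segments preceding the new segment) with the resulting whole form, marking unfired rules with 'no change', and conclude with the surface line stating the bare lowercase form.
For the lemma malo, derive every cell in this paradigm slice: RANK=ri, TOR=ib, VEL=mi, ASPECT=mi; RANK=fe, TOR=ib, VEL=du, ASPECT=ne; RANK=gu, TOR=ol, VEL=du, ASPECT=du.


cell RANK=ri, TOR=ib, VEL=mi, ASPECT=mi:
underlying: malo-d-nom-ed-la
1. e -> o, i -> u / B C0 _: fires at position(s) 9: malodnomodla
2. f -> v, k -> g, p -> b, s -> z, t -> d / V _ V: no change
3. f -> v, k -> g, p -> b, s -> z, t -> d / _ Z: no change
surface: malodnomodla

cell RANK=fe, TOR=ib, VEL=du, ASPECT=ne:
underlying: malo-lmo-p-vu-la
1. e -> o, i -> u / B C0 _: no change
2. f -> v, k -> g, p -> b, s -> z, t -> d / V _ V: no change
3. f -> v, k -> g, p -> b, s -> z, t -> d / _ Z: fires at position(s) 8: malolmobvula
surface: malolmobvula

cell RANK=gu, TOR=ol, VEL=du, ASPECT=du:
underlying: malo-rle-p-vog-do
1. e -> o, i -> u / B C0 _: fires at position(s) 7: malorlopvogdo
2. f -> v, k -> g, p -> b, s -> z, t -> d / V _ V: no change
3. f -> v, k -> g, p -> b, s -> z, t -> d / _ Z: fires at position(s) 8: malorlobvogdo
surface: malorlobvogdo


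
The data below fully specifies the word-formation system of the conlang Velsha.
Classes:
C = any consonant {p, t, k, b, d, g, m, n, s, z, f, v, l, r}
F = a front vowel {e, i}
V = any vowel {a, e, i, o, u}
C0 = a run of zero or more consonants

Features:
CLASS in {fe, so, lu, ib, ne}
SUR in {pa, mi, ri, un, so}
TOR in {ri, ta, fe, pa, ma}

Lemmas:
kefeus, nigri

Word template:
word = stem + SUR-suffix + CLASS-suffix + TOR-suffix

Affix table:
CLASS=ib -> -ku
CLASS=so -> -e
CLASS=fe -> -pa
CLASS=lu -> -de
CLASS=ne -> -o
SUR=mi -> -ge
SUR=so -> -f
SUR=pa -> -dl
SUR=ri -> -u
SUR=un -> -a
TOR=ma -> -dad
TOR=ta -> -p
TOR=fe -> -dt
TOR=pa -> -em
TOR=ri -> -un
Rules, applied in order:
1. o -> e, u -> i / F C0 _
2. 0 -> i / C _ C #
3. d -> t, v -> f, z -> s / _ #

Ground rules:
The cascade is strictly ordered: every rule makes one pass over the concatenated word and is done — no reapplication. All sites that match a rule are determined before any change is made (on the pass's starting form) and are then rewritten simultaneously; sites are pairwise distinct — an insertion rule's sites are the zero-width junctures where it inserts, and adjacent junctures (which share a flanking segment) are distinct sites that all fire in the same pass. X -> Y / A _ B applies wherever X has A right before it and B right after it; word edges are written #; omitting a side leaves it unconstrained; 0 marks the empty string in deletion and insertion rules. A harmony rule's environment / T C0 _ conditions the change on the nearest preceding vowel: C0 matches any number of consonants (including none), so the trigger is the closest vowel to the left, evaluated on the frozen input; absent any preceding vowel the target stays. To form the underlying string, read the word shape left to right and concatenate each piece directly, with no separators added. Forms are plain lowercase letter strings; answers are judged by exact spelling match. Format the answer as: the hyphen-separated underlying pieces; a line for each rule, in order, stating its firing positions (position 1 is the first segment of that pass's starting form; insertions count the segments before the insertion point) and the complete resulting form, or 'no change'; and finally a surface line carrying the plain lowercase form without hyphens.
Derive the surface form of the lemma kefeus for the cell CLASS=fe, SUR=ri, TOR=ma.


underlying: kefeus-u-pa-dad
1. o -> e, u -> i / F C0 _: fires at position(s) 5: kefeisupadad
2. 0 -> i / C _ C #: no change
3. d -> t, v -> f, z -> s / _ #: fires at position(s) 12: kefeisupadat
surface: kefeisupadat


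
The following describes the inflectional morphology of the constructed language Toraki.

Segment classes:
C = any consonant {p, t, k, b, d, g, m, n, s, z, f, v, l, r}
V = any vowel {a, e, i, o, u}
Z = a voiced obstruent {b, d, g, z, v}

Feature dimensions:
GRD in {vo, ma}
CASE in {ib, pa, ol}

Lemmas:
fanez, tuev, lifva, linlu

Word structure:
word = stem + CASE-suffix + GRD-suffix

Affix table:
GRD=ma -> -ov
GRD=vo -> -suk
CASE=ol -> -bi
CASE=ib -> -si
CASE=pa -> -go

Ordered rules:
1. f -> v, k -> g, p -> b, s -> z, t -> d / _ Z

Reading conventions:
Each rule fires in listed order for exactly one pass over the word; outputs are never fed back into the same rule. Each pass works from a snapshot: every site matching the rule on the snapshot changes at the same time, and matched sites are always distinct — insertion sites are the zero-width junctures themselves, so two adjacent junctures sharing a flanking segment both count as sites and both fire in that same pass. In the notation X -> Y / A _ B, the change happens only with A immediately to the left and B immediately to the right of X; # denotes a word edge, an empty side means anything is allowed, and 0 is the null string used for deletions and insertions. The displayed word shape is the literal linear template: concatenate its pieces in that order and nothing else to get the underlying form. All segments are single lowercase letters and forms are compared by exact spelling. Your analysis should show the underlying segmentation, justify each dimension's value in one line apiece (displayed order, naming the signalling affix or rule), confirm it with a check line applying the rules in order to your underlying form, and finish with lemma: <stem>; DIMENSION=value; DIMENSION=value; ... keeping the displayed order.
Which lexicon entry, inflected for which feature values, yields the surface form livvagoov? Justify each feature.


underlying: lifva-go-ov
GRD=ma - signalled by the affix -ov
CASE=pa - signalled by the affix -go
check: lifvagoov -> livvagoov
lemma: lifva; GRD=ma; CASE=pa


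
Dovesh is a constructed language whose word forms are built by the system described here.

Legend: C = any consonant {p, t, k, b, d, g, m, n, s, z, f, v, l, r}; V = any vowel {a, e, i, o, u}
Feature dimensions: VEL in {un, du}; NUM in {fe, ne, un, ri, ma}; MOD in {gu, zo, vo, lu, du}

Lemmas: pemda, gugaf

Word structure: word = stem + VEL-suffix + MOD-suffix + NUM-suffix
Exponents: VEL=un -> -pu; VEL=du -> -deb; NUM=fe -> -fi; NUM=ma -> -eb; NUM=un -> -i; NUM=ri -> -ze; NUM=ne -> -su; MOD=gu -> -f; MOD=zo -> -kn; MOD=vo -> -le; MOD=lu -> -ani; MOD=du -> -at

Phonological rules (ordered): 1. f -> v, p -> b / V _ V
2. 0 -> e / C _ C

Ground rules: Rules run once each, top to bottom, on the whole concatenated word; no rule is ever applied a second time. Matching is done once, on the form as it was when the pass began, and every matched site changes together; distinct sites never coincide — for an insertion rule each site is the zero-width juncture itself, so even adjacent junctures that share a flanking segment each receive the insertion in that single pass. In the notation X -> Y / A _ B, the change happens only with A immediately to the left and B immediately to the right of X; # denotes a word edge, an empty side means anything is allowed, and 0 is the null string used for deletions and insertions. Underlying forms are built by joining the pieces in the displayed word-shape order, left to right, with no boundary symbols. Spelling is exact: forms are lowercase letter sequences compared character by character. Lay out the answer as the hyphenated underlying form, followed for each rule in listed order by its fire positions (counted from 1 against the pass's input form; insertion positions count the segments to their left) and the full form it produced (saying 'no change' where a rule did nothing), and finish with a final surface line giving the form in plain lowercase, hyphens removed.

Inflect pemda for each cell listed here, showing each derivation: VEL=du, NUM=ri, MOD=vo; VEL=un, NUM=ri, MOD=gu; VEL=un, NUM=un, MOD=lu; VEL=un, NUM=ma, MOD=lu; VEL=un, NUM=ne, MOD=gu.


cell VEL=du, NUM=ri, MOD=vo:
underlying: pemda-deb-le-ze
1. f -> v, p -> b / V _ V: no change
2. 0 -> e / C _ C: inserts after position(s) 3, 8: pemedadebeleze
surface: pemedadebeleze

cell VEL=un, NUM=ri, MOD=gu:
underlying: pemda-pu-f-ze
1. f -> v, p -> b / V _ V: fires at position(s) 6: pemdabufze
2. 0 -> e / C _ C: inserts after position(s) 3, 8: pemedabufeze
surface: pemedabufeze

cell VEL=un, NUM=un, MOD=lu:
underlying: pemda-pu-ani-i
1. f -> v, p -> b / V _ V: fires at position(s) 6: pemdabuanii
2. 0 -> e / C _ C: inserts after position(s) 3: pemedabuanii
surface: pemedabuanii

cell VEL=un, NUM=ma, MOD=lu:
underlying: pemda-pu-ani-eb
1. f -> v, p -> b / V _ V: fires at position(s) 6: pemdabuanieb
2. 0 -> e / C _ C: inserts after position(s) 3: pemedabuanieb
surface: pemedabuanieb

cell VEL=un, NUM=ne, MOD=gu:
underlying: pemda-pu-f-su
1. f -> v, p -> b / V _ V: fires at position(s) 6: pemdabufsu
2. 0 -> e / C _ C: inserts after position(s) 3, 8: pemedabufesu
surface: pemedabufesu


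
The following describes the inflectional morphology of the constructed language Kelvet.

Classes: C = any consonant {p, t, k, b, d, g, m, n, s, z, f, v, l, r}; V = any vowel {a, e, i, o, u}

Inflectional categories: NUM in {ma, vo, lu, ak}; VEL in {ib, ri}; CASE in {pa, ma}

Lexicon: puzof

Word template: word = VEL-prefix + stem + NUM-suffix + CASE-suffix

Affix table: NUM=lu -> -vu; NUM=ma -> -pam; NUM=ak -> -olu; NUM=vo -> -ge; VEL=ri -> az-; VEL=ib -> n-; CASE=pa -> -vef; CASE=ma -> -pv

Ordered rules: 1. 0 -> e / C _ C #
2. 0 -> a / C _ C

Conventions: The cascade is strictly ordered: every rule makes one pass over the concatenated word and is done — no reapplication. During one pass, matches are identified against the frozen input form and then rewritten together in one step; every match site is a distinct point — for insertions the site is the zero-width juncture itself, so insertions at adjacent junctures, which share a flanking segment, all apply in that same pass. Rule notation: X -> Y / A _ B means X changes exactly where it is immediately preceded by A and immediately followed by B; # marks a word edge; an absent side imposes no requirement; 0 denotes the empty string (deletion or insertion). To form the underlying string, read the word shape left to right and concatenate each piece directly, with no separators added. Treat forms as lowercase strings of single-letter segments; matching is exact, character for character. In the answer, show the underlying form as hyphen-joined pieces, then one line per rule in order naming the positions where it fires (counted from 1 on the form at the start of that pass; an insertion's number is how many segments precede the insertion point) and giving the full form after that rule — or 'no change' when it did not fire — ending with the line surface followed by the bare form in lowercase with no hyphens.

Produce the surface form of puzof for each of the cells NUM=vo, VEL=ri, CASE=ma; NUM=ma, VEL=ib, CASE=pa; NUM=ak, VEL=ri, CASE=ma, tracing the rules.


cell NUM=vo, VEL=ri, CASE=ma:
underlying: az-puzof-ge-pv
1. 0 -> e / C _ C #: inserts after position(s) 10: azpuzofgepev
2. 0 -> a / C _ C: inserts after position(s) 2, 7: azapuzofagepev
surface: azapuzofagepev

cell NUM=ma, VEL=ib, CASE=pa:
underlying: n-puzof-pam-vef
1. 0 -> e / C _ C #: no change
2. 0 -> a / C _ C: inserts after position(s) 1, 6, 9: napuzofapamavef
surface: napuzofapamavef

cell NUM=ak, VEL=ri, CASE=ma:
underlying: az-puzof-olu-pv
1. 0 -> e / C _ C #: inserts after position(s) 11: azpuzofolupev
2. 0 -> a / C _ C: inserts after position(s) 2: azapuzofolupev
surface: azapuzofolupev


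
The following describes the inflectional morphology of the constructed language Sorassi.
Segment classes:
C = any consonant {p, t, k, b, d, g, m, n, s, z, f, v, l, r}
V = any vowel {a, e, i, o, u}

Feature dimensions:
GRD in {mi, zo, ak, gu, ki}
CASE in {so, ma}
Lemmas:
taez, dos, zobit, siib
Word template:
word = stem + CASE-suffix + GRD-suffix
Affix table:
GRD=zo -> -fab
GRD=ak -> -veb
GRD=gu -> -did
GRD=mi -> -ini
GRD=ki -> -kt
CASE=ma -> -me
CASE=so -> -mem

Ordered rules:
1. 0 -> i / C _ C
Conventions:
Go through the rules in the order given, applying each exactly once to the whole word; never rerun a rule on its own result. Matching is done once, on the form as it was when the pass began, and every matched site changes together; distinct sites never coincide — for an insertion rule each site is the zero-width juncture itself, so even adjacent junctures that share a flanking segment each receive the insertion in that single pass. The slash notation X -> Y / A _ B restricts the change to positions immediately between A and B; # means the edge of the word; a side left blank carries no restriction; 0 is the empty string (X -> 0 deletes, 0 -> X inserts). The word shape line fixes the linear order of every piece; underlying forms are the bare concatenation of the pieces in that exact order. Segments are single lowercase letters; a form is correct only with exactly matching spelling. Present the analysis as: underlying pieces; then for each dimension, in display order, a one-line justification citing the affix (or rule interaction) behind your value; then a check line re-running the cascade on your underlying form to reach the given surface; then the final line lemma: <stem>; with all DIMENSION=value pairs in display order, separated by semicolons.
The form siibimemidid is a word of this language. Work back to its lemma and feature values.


underlying: siib-mem-did
GRD=gu - signalled by the affix -did
CASE=so - signalled by the affix -mem
check: siibmemdid -> siibimemidid
lemma: siib; GRD=gu; CASE=so


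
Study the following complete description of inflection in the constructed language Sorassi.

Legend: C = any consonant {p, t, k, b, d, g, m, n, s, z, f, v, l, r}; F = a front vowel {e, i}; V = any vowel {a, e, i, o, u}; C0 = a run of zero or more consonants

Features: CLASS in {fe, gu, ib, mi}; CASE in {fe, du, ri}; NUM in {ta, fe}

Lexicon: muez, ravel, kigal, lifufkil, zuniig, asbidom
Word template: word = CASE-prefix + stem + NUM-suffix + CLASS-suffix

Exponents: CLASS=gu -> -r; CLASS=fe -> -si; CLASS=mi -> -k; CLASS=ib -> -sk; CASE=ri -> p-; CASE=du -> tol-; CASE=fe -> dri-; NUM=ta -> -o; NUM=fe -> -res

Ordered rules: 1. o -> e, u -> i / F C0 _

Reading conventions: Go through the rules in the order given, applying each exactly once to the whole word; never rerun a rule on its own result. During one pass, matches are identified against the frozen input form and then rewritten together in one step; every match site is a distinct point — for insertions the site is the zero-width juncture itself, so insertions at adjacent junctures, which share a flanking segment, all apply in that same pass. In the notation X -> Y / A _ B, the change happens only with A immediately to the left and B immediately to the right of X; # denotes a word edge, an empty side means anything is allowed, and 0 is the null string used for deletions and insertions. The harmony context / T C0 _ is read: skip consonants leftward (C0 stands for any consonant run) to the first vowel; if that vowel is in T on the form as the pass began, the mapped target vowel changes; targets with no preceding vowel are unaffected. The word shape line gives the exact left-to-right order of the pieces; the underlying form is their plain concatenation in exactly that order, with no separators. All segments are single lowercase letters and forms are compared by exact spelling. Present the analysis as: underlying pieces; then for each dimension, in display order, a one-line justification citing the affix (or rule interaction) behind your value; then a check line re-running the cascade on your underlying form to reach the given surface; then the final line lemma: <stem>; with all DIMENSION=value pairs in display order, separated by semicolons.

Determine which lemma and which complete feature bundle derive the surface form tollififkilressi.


underlying: tol-lifufkil-res-si
CLASS=fe - signalled by the affix -si
CASE=du - signalled by the affix tol-
NUM=fe - signalled by the affix -res
check: tollifufkilressi -> tollififkilressi
lemma: lifufkil; CLASS=fe; CASE=du; NUM=fe
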